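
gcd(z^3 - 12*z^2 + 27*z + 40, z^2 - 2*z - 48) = z - 8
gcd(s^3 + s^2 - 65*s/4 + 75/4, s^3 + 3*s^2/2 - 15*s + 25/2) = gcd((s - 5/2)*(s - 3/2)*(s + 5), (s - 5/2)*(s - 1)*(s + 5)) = s^2 + 5*s/2 - 25/2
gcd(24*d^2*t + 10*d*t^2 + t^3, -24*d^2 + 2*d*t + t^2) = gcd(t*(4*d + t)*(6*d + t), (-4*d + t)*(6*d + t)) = 6*d + t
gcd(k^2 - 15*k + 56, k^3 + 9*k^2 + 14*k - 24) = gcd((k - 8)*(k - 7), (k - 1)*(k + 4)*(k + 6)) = 1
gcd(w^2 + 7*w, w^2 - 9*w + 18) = 1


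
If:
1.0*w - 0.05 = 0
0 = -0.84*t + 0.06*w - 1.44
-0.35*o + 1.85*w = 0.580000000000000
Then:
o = -1.39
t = -1.71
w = 0.05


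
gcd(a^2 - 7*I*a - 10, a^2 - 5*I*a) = a - 5*I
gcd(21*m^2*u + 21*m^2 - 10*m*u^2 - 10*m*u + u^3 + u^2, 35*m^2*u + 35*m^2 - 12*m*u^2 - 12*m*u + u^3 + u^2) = -7*m*u - 7*m + u^2 + u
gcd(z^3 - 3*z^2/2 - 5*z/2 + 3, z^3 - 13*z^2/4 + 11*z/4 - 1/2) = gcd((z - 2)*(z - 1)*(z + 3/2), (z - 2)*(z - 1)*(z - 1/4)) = z^2 - 3*z + 2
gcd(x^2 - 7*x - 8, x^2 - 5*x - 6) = x + 1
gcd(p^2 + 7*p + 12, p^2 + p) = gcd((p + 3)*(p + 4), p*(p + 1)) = 1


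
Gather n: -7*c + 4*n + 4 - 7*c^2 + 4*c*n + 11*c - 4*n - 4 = -7*c^2 + 4*c*n + 4*c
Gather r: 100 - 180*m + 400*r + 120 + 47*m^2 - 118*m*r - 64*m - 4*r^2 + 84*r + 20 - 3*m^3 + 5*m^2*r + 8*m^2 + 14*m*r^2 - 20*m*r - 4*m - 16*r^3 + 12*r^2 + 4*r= -3*m^3 + 55*m^2 - 248*m - 16*r^3 + r^2*(14*m + 8) + r*(5*m^2 - 138*m + 488) + 240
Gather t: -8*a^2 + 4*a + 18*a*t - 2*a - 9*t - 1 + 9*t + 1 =-8*a^2 + 18*a*t + 2*a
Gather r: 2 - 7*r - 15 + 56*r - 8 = 49*r - 21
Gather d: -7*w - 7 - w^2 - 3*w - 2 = -w^2 - 10*w - 9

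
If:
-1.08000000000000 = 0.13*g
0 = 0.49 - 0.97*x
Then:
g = -8.31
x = 0.51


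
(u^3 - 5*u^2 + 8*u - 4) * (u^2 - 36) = u^5 - 5*u^4 - 28*u^3 + 176*u^2 - 288*u + 144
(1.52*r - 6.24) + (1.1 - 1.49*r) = 0.03*r - 5.14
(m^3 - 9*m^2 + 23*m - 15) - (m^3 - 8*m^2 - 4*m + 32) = -m^2 + 27*m - 47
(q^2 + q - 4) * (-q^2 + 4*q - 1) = -q^4 + 3*q^3 + 7*q^2 - 17*q + 4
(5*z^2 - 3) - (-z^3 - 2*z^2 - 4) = z^3 + 7*z^2 + 1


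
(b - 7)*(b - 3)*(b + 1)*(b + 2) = b^4 - 7*b^3 - 7*b^2 + 43*b + 42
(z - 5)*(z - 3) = z^2 - 8*z + 15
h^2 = h^2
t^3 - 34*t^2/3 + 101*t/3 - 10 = (t - 6)*(t - 5)*(t - 1/3)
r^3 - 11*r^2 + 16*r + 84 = (r - 7)*(r - 6)*(r + 2)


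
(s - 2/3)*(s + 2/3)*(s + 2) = s^3 + 2*s^2 - 4*s/9 - 8/9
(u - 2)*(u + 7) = u^2 + 5*u - 14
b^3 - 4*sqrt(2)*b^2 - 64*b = b*(b - 8*sqrt(2))*(b + 4*sqrt(2))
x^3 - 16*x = x*(x - 4)*(x + 4)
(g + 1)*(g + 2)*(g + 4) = g^3 + 7*g^2 + 14*g + 8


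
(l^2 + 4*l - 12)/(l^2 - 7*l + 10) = (l + 6)/(l - 5)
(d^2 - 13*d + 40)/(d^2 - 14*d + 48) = (d - 5)/(d - 6)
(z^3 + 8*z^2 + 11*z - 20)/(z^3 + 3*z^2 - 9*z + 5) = (z + 4)/(z - 1)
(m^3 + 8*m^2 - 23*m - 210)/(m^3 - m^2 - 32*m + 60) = (m + 7)/(m - 2)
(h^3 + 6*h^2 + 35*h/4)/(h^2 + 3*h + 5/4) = h*(2*h + 7)/(2*h + 1)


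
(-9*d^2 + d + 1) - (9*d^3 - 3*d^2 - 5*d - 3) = -9*d^3 - 6*d^2 + 6*d + 4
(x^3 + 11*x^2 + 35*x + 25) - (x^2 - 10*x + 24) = x^3 + 10*x^2 + 45*x + 1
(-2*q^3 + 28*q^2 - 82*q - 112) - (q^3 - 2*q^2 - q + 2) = -3*q^3 + 30*q^2 - 81*q - 114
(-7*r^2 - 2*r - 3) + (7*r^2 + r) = -r - 3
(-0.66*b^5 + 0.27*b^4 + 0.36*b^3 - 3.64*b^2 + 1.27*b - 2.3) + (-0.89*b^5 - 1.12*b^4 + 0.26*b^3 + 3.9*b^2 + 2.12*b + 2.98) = -1.55*b^5 - 0.85*b^4 + 0.62*b^3 + 0.26*b^2 + 3.39*b + 0.68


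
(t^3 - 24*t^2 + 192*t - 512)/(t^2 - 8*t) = t - 16 + 64/t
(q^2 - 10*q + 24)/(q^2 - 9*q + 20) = (q - 6)/(q - 5)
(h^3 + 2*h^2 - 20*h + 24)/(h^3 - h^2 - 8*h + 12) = (h + 6)/(h + 3)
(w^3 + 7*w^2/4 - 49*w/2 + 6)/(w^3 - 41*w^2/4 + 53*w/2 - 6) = (w + 6)/(w - 6)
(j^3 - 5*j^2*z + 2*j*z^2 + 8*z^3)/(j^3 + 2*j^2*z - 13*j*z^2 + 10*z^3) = (-j^2 + 3*j*z + 4*z^2)/(-j^2 - 4*j*z + 5*z^2)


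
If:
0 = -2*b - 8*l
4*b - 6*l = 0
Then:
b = 0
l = 0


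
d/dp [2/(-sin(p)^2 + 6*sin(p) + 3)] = 4*(sin(p) - 3)*cos(p)/(6*sin(p) + cos(p)^2 + 2)^2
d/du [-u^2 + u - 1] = 1 - 2*u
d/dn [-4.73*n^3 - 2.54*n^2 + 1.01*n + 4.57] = -14.19*n^2 - 5.08*n + 1.01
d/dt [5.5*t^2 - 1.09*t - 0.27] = 11.0*t - 1.09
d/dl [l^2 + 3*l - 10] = 2*l + 3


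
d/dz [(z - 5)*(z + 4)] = 2*z - 1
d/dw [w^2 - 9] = 2*w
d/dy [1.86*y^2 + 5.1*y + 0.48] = 3.72*y + 5.1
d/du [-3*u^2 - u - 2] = -6*u - 1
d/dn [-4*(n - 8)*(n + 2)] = 24 - 8*n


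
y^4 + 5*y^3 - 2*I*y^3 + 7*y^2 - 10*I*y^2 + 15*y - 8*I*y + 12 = (y + 1)*(y + 4)*(y - 3*I)*(y + I)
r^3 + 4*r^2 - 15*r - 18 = (r - 3)*(r + 1)*(r + 6)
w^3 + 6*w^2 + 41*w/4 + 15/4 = (w + 1/2)*(w + 5/2)*(w + 3)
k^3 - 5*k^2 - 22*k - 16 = (k - 8)*(k + 1)*(k + 2)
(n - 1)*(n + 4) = n^2 + 3*n - 4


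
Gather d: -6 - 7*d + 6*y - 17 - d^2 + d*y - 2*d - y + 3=-d^2 + d*(y - 9) + 5*y - 20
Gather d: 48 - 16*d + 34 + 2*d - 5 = 77 - 14*d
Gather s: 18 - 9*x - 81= -9*x - 63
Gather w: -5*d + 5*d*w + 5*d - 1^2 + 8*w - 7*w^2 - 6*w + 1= -7*w^2 + w*(5*d + 2)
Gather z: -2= -2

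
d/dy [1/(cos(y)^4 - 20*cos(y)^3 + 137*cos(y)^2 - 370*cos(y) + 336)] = 2*(2*cos(y)^3 - 30*cos(y)^2 + 137*cos(y) - 185)*sin(y)/(cos(y)^4 - 20*cos(y)^3 + 137*cos(y)^2 - 370*cos(y) + 336)^2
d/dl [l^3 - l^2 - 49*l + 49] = 3*l^2 - 2*l - 49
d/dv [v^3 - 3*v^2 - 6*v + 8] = 3*v^2 - 6*v - 6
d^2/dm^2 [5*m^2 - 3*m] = 10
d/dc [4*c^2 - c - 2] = 8*c - 1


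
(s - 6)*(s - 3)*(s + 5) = s^3 - 4*s^2 - 27*s + 90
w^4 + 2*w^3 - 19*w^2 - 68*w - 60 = (w - 5)*(w + 2)^2*(w + 3)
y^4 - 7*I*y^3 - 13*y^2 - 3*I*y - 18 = (y - 3*I)^2*(y - 2*I)*(y + I)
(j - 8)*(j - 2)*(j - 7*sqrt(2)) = j^3 - 10*j^2 - 7*sqrt(2)*j^2 + 16*j + 70*sqrt(2)*j - 112*sqrt(2)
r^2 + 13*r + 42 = (r + 6)*(r + 7)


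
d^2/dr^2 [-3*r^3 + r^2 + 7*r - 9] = 2 - 18*r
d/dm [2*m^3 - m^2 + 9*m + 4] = 6*m^2 - 2*m + 9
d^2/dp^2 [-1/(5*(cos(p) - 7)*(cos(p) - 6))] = (4*sin(p)^4 - 3*sin(p)^2 + 2379*cos(p)/4 - 39*cos(3*p)/4 - 255)/(5*(cos(p) - 7)^3*(cos(p) - 6)^3)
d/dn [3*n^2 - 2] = 6*n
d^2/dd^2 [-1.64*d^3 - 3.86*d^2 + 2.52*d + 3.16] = -9.84*d - 7.72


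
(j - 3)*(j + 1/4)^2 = j^3 - 5*j^2/2 - 23*j/16 - 3/16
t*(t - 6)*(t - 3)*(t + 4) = t^4 - 5*t^3 - 18*t^2 + 72*t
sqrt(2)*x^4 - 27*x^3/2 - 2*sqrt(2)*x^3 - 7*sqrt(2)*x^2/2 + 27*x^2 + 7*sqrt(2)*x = x*(x - 2)*(x - 7*sqrt(2))*(sqrt(2)*x + 1/2)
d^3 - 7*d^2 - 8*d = d*(d - 8)*(d + 1)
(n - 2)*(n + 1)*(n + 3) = n^3 + 2*n^2 - 5*n - 6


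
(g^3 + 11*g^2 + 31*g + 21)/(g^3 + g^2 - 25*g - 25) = (g^2 + 10*g + 21)/(g^2 - 25)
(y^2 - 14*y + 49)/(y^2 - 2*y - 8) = (-y^2 + 14*y - 49)/(-y^2 + 2*y + 8)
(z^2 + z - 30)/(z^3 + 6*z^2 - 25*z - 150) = 1/(z + 5)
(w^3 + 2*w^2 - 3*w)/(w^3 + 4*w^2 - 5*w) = (w + 3)/(w + 5)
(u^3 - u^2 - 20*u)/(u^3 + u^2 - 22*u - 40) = u/(u + 2)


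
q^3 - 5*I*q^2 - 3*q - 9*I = (q - 3*I)^2*(q + I)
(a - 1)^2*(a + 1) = a^3 - a^2 - a + 1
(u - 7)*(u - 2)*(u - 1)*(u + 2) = u^4 - 8*u^3 + 3*u^2 + 32*u - 28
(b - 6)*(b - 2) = b^2 - 8*b + 12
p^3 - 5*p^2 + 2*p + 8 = (p - 4)*(p - 2)*(p + 1)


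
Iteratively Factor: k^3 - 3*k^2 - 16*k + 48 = (k - 4)*(k^2 + k - 12) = (k - 4)*(k + 4)*(k - 3)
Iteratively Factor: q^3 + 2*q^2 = (q + 2)*(q^2) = q*(q + 2)*(q)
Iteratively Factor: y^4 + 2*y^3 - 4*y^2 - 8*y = (y - 2)*(y^3 + 4*y^2 + 4*y) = y*(y - 2)*(y^2 + 4*y + 4) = y*(y - 2)*(y + 2)*(y + 2)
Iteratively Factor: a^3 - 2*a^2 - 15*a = (a + 3)*(a^2 - 5*a) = a*(a + 3)*(a - 5)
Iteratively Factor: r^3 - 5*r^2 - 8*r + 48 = (r - 4)*(r^2 - r - 12) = (r - 4)*(r + 3)*(r - 4)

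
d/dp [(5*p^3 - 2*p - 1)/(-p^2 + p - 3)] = ((2 - 15*p^2)*(p^2 - p + 3) - (2*p - 1)*(-5*p^3 + 2*p + 1))/(p^2 - p + 3)^2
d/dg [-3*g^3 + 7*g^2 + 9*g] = -9*g^2 + 14*g + 9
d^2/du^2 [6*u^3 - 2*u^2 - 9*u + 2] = 36*u - 4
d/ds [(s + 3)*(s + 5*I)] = 2*s + 3 + 5*I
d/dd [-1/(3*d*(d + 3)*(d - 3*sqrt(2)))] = (d*(d + 3) + d*(d - 3*sqrt(2)) + (d + 3)*(d - 3*sqrt(2)))/(3*d^2*(d + 3)^2*(d - 3*sqrt(2))^2)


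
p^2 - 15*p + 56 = (p - 8)*(p - 7)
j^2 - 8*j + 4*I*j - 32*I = (j - 8)*(j + 4*I)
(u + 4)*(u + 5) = u^2 + 9*u + 20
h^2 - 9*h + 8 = (h - 8)*(h - 1)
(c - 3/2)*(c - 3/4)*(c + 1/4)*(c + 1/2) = c^4 - 3*c^3/2 - 7*c^2/16 + 9*c/16 + 9/64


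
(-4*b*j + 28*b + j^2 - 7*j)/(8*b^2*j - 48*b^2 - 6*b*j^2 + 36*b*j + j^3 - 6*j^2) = (7 - j)/(2*b*j - 12*b - j^2 + 6*j)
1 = 1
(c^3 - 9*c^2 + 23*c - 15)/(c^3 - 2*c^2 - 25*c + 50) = (c^2 - 4*c + 3)/(c^2 + 3*c - 10)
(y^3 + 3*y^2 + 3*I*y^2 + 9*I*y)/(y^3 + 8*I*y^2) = (y^2 + 3*y*(1 + I) + 9*I)/(y*(y + 8*I))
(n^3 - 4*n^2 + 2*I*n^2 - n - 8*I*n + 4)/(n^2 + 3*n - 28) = (n^2 + 2*I*n - 1)/(n + 7)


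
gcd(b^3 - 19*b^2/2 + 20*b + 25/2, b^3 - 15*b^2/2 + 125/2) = b^2 - 10*b + 25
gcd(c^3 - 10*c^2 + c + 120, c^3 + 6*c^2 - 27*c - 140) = c - 5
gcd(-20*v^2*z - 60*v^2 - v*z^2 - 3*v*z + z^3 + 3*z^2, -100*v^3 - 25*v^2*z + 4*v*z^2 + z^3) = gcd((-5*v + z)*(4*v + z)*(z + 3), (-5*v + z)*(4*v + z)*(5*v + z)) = -20*v^2 - v*z + z^2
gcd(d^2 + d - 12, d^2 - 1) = 1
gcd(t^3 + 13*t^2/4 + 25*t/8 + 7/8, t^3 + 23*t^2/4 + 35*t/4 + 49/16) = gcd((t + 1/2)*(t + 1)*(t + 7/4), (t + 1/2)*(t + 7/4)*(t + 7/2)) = t^2 + 9*t/4 + 7/8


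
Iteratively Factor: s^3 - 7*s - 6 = (s - 3)*(s^2 + 3*s + 2) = (s - 3)*(s + 2)*(s + 1)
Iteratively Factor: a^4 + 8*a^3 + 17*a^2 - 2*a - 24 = (a + 3)*(a^3 + 5*a^2 + 2*a - 8) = (a + 3)*(a + 4)*(a^2 + a - 2) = (a + 2)*(a + 3)*(a + 4)*(a - 1)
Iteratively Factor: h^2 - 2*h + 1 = (h - 1)*(h - 1)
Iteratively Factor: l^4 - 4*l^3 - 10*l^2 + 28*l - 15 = (l + 3)*(l^3 - 7*l^2 + 11*l - 5) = (l - 1)*(l + 3)*(l^2 - 6*l + 5) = (l - 5)*(l - 1)*(l + 3)*(l - 1)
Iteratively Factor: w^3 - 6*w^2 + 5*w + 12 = (w - 4)*(w^2 - 2*w - 3) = (w - 4)*(w + 1)*(w - 3)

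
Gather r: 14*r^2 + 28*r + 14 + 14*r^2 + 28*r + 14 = 28*r^2 + 56*r + 28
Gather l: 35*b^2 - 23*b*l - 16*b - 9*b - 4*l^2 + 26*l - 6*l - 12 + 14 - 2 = 35*b^2 - 25*b - 4*l^2 + l*(20 - 23*b)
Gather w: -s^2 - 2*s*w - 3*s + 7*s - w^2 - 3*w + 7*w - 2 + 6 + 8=-s^2 + 4*s - w^2 + w*(4 - 2*s) + 12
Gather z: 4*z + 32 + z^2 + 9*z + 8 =z^2 + 13*z + 40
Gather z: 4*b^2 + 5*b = 4*b^2 + 5*b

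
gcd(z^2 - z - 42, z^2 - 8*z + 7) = z - 7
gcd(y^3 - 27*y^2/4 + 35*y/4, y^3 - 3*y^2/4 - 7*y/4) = y^2 - 7*y/4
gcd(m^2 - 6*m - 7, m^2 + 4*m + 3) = m + 1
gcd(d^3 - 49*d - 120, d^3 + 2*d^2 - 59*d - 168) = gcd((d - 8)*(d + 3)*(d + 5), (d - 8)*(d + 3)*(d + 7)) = d^2 - 5*d - 24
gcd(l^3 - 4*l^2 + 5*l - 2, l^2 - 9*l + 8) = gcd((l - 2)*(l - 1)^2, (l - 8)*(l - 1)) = l - 1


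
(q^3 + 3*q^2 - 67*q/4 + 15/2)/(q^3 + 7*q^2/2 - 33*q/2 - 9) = (4*q^2 - 12*q + 5)/(2*(2*q^2 - 5*q - 3))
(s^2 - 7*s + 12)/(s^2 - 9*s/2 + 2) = 2*(s - 3)/(2*s - 1)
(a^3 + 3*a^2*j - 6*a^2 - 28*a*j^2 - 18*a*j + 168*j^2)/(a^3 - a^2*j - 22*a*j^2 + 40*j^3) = (a^2 + 7*a*j - 6*a - 42*j)/(a^2 + 3*a*j - 10*j^2)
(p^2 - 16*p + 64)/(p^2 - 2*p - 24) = (-p^2 + 16*p - 64)/(-p^2 + 2*p + 24)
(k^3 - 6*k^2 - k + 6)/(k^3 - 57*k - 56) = (k^2 - 7*k + 6)/(k^2 - k - 56)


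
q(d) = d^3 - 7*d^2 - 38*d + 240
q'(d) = 3*d^2 - 14*d - 38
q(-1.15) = 272.92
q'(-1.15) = -17.93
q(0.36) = 225.46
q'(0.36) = -42.65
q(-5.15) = 113.45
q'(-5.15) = 113.67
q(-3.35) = 251.15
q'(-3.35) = 42.57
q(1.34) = 178.92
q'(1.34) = -51.37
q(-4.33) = 192.11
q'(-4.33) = 78.87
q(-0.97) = 269.36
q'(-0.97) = -21.60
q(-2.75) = 270.77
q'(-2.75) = 23.19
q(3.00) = 90.00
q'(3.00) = -53.00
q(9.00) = 60.00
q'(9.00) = 79.00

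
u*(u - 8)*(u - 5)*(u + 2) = u^4 - 11*u^3 + 14*u^2 + 80*u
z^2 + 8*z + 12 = (z + 2)*(z + 6)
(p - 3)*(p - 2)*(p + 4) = p^3 - p^2 - 14*p + 24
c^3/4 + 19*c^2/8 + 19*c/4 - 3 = (c/4 + 1)*(c - 1/2)*(c + 6)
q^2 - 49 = (q - 7)*(q + 7)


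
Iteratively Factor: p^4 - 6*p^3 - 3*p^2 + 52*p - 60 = (p + 3)*(p^3 - 9*p^2 + 24*p - 20) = (p - 2)*(p + 3)*(p^2 - 7*p + 10) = (p - 2)^2*(p + 3)*(p - 5)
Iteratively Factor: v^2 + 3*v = (v + 3)*(v)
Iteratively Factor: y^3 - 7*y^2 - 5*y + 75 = (y - 5)*(y^2 - 2*y - 15) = (y - 5)*(y + 3)*(y - 5)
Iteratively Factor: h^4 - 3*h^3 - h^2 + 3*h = (h + 1)*(h^3 - 4*h^2 + 3*h) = h*(h + 1)*(h^2 - 4*h + 3) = h*(h - 1)*(h + 1)*(h - 3)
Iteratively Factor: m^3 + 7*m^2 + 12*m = (m + 3)*(m^2 + 4*m) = (m + 3)*(m + 4)*(m)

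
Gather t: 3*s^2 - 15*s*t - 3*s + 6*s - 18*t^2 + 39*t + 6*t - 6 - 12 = 3*s^2 + 3*s - 18*t^2 + t*(45 - 15*s) - 18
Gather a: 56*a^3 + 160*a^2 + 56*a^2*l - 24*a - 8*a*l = 56*a^3 + a^2*(56*l + 160) + a*(-8*l - 24)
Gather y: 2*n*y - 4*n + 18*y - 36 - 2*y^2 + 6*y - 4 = -4*n - 2*y^2 + y*(2*n + 24) - 40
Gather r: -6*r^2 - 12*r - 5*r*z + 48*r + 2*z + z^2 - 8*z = -6*r^2 + r*(36 - 5*z) + z^2 - 6*z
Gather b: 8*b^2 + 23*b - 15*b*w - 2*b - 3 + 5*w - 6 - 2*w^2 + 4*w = 8*b^2 + b*(21 - 15*w) - 2*w^2 + 9*w - 9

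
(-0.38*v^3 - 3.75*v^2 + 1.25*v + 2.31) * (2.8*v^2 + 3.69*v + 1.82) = -1.064*v^5 - 11.9022*v^4 - 11.0291*v^3 + 4.2555*v^2 + 10.7989*v + 4.2042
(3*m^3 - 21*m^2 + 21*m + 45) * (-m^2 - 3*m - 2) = -3*m^5 + 12*m^4 + 36*m^3 - 66*m^2 - 177*m - 90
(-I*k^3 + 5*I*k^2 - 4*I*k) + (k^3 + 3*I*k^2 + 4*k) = k^3 - I*k^3 + 8*I*k^2 + 4*k - 4*I*k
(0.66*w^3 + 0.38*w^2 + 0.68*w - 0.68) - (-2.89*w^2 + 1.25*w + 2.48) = 0.66*w^3 + 3.27*w^2 - 0.57*w - 3.16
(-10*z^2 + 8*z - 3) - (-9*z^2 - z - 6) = -z^2 + 9*z + 3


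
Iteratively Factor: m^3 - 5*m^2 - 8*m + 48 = (m + 3)*(m^2 - 8*m + 16) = (m - 4)*(m + 3)*(m - 4)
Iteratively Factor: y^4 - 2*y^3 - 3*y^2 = (y)*(y^3 - 2*y^2 - 3*y) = y*(y - 3)*(y^2 + y) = y*(y - 3)*(y + 1)*(y)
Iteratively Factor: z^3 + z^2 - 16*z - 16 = (z + 1)*(z^2 - 16) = (z - 4)*(z + 1)*(z + 4)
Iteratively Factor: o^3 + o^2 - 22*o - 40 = (o + 4)*(o^2 - 3*o - 10) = (o - 5)*(o + 4)*(o + 2)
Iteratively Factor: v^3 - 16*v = (v + 4)*(v^2 - 4*v) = (v - 4)*(v + 4)*(v)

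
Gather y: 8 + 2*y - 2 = 2*y + 6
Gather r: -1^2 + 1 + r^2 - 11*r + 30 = r^2 - 11*r + 30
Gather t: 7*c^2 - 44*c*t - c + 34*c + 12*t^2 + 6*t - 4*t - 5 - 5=7*c^2 + 33*c + 12*t^2 + t*(2 - 44*c) - 10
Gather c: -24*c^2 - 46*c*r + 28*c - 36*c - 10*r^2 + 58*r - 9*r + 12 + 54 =-24*c^2 + c*(-46*r - 8) - 10*r^2 + 49*r + 66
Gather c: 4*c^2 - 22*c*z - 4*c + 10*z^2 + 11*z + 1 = 4*c^2 + c*(-22*z - 4) + 10*z^2 + 11*z + 1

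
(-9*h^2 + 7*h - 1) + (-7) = -9*h^2 + 7*h - 8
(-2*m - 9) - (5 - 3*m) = m - 14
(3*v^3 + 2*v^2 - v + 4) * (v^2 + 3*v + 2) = 3*v^5 + 11*v^4 + 11*v^3 + 5*v^2 + 10*v + 8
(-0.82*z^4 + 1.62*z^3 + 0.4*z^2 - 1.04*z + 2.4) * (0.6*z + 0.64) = -0.492*z^5 + 0.4472*z^4 + 1.2768*z^3 - 0.368*z^2 + 0.7744*z + 1.536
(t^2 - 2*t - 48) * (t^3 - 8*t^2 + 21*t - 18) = t^5 - 10*t^4 - 11*t^3 + 324*t^2 - 972*t + 864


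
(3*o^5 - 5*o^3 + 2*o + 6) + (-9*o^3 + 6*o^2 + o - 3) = 3*o^5 - 14*o^3 + 6*o^2 + 3*o + 3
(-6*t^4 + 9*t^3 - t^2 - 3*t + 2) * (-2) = 12*t^4 - 18*t^3 + 2*t^2 + 6*t - 4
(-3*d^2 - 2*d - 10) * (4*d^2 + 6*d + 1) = -12*d^4 - 26*d^3 - 55*d^2 - 62*d - 10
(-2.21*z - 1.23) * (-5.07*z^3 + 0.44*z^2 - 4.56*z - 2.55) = 11.2047*z^4 + 5.2637*z^3 + 9.5364*z^2 + 11.2443*z + 3.1365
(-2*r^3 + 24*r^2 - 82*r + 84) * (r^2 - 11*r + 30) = -2*r^5 + 46*r^4 - 406*r^3 + 1706*r^2 - 3384*r + 2520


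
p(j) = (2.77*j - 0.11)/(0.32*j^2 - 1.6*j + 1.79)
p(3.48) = 97.91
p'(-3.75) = -0.05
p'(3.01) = -188.96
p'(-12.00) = -0.03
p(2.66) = -35.97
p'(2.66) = -31.98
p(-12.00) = -0.50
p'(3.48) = -602.50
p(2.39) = -31.58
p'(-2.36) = -0.01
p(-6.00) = -0.73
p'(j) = (1.6 - 0.64*j)*(2.77*j - 0.11)/(0.32*j^2 - 1.6*j + 1.79)^2 + 2.77/(0.32*j^2 - 1.6*j + 1.79) = (-0.8864*j^2 + 0.0704000000000002*j + 4.7823)/(0.1024*j^4 - 1.024*j^3 + 3.7056*j^2 - 5.728*j + 3.2041)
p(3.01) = -64.90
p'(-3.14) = -0.04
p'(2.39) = -2.65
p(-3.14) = -0.88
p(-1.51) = -0.87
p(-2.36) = -0.90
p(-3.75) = -0.85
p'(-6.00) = -0.05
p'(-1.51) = 0.11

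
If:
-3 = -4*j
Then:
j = 3/4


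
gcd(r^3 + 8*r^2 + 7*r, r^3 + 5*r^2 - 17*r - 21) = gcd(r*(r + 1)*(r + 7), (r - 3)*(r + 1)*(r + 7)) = r^2 + 8*r + 7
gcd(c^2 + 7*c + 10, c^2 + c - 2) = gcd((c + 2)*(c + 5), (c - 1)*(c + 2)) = c + 2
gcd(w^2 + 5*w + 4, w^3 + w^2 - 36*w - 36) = w + 1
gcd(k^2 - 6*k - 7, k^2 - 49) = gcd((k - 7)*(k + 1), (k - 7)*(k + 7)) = k - 7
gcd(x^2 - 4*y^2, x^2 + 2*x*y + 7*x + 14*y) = x + 2*y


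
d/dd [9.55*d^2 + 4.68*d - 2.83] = 19.1*d + 4.68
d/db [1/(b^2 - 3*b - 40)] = (3 - 2*b)/(-b^2 + 3*b + 40)^2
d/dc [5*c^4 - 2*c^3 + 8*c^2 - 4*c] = 20*c^3 - 6*c^2 + 16*c - 4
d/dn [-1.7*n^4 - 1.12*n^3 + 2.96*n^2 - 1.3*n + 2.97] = -6.8*n^3 - 3.36*n^2 + 5.92*n - 1.3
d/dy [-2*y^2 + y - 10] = 1 - 4*y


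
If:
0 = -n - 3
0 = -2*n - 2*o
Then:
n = -3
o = 3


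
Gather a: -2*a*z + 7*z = -2*a*z + 7*z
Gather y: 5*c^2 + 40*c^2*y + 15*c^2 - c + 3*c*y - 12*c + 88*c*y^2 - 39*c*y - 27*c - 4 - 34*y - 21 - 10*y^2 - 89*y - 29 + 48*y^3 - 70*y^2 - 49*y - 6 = 20*c^2 - 40*c + 48*y^3 + y^2*(88*c - 80) + y*(40*c^2 - 36*c - 172) - 60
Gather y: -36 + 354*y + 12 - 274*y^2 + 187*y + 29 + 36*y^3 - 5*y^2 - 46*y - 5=36*y^3 - 279*y^2 + 495*y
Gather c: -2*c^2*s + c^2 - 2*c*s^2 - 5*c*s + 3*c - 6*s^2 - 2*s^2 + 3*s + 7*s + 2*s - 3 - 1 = c^2*(1 - 2*s) + c*(-2*s^2 - 5*s + 3) - 8*s^2 + 12*s - 4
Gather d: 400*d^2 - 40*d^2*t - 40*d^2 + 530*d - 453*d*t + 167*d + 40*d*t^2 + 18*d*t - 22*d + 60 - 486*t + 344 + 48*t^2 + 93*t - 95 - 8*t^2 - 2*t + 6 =d^2*(360 - 40*t) + d*(40*t^2 - 435*t + 675) + 40*t^2 - 395*t + 315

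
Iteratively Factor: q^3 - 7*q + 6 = (q - 1)*(q^2 + q - 6) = (q - 1)*(q + 3)*(q - 2)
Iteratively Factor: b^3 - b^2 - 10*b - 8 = (b + 1)*(b^2 - 2*b - 8) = (b - 4)*(b + 1)*(b + 2)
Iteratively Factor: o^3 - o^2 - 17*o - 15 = (o + 1)*(o^2 - 2*o - 15) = (o + 1)*(o + 3)*(o - 5)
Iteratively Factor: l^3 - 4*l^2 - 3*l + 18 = (l - 3)*(l^2 - l - 6) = (l - 3)*(l + 2)*(l - 3)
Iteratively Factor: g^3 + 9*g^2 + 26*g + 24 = (g + 2)*(g^2 + 7*g + 12) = (g + 2)*(g + 3)*(g + 4)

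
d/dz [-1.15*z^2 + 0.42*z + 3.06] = 0.42 - 2.3*z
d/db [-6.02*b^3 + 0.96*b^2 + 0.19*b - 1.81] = -18.06*b^2 + 1.92*b + 0.19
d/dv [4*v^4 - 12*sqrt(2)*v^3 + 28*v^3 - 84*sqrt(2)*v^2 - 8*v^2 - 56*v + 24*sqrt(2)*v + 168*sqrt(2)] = 16*v^3 - 36*sqrt(2)*v^2 + 84*v^2 - 168*sqrt(2)*v - 16*v - 56 + 24*sqrt(2)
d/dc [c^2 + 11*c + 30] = 2*c + 11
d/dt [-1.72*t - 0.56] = -1.72000000000000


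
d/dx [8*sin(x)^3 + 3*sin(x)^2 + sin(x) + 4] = (24*sin(x)^2 + 6*sin(x) + 1)*cos(x)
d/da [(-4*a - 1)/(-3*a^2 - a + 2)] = (12*a^2 + 4*a - (4*a + 1)*(6*a + 1) - 8)/(3*a^2 + a - 2)^2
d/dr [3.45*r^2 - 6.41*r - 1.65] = 6.9*r - 6.41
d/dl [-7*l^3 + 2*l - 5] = 2 - 21*l^2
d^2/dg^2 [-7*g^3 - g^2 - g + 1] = -42*g - 2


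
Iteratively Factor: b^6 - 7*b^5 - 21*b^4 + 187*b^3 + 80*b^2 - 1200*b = (b + 3)*(b^5 - 10*b^4 + 9*b^3 + 160*b^2 - 400*b) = b*(b + 3)*(b^4 - 10*b^3 + 9*b^2 + 160*b - 400) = b*(b - 4)*(b + 3)*(b^3 - 6*b^2 - 15*b + 100) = b*(b - 5)*(b - 4)*(b + 3)*(b^2 - b - 20) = b*(b - 5)^2*(b - 4)*(b + 3)*(b + 4)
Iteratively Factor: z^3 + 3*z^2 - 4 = (z + 2)*(z^2 + z - 2) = (z - 1)*(z + 2)*(z + 2)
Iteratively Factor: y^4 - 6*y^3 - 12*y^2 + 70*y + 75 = (y + 3)*(y^3 - 9*y^2 + 15*y + 25) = (y + 1)*(y + 3)*(y^2 - 10*y + 25) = (y - 5)*(y + 1)*(y + 3)*(y - 5)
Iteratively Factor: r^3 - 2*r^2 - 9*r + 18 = (r + 3)*(r^2 - 5*r + 6) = (r - 2)*(r + 3)*(r - 3)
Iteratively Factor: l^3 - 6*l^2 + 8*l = (l)*(l^2 - 6*l + 8) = l*(l - 4)*(l - 2)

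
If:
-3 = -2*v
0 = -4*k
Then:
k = 0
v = 3/2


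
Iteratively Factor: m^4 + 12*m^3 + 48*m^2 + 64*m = (m)*(m^3 + 12*m^2 + 48*m + 64) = m*(m + 4)*(m^2 + 8*m + 16) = m*(m + 4)^2*(m + 4)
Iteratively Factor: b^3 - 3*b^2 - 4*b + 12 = (b - 3)*(b^2 - 4) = (b - 3)*(b - 2)*(b + 2)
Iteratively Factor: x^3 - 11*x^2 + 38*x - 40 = (x - 2)*(x^2 - 9*x + 20) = (x - 5)*(x - 2)*(x - 4)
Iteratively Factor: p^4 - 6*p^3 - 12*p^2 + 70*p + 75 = (p + 3)*(p^3 - 9*p^2 + 15*p + 25) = (p + 1)*(p + 3)*(p^2 - 10*p + 25) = (p - 5)*(p + 1)*(p + 3)*(p - 5)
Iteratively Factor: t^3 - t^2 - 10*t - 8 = (t - 4)*(t^2 + 3*t + 2) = (t - 4)*(t + 2)*(t + 1)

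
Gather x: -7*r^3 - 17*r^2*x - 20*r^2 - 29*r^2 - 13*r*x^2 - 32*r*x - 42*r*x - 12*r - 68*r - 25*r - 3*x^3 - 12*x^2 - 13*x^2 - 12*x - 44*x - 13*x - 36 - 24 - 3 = -7*r^3 - 49*r^2 - 105*r - 3*x^3 + x^2*(-13*r - 25) + x*(-17*r^2 - 74*r - 69) - 63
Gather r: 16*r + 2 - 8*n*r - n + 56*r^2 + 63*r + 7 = -n + 56*r^2 + r*(79 - 8*n) + 9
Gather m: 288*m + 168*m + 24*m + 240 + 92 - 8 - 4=480*m + 320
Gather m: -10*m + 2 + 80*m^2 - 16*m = 80*m^2 - 26*m + 2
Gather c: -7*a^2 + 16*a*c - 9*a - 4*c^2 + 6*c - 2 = -7*a^2 - 9*a - 4*c^2 + c*(16*a + 6) - 2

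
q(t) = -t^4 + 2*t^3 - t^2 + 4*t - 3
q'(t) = -4*t^3 + 6*t^2 - 2*t + 4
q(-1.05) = -11.83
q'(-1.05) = 17.35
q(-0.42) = -5.04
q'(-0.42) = 6.19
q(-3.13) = -182.62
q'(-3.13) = 191.70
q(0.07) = -2.72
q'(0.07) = 3.89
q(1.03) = 1.12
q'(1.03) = 3.93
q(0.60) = -0.66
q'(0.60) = 4.10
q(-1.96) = -44.50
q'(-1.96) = 61.09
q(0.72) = -0.16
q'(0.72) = 4.18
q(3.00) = -27.00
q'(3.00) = -56.00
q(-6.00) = -1791.00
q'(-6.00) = 1096.00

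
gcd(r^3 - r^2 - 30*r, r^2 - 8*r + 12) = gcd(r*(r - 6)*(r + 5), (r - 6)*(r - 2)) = r - 6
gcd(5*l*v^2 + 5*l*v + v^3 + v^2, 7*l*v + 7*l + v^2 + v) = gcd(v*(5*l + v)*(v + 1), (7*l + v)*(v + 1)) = v + 1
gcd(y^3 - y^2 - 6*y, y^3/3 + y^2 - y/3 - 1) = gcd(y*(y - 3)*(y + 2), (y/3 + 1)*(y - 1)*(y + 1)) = 1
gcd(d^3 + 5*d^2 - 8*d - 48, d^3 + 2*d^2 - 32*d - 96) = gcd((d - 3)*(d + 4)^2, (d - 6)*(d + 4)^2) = d^2 + 8*d + 16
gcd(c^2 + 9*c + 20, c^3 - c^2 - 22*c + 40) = c + 5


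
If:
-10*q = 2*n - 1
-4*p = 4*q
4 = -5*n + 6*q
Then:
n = -17/31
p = -13/62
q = 13/62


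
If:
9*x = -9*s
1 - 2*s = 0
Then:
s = 1/2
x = -1/2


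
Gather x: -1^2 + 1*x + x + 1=2*x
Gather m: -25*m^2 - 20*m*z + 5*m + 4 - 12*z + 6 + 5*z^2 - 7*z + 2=-25*m^2 + m*(5 - 20*z) + 5*z^2 - 19*z + 12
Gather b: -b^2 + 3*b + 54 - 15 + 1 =-b^2 + 3*b + 40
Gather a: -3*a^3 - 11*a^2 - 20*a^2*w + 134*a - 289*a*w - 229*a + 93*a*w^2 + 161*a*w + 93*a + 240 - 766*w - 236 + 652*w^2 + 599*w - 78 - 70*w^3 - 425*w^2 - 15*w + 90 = -3*a^3 + a^2*(-20*w - 11) + a*(93*w^2 - 128*w - 2) - 70*w^3 + 227*w^2 - 182*w + 16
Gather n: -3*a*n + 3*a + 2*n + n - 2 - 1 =3*a + n*(3 - 3*a) - 3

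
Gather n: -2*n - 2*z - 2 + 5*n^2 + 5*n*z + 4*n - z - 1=5*n^2 + n*(5*z + 2) - 3*z - 3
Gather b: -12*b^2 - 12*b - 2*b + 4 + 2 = -12*b^2 - 14*b + 6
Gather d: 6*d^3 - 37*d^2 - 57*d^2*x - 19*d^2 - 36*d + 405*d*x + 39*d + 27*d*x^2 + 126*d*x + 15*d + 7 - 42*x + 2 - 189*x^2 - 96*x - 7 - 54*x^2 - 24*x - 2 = 6*d^3 + d^2*(-57*x - 56) + d*(27*x^2 + 531*x + 18) - 243*x^2 - 162*x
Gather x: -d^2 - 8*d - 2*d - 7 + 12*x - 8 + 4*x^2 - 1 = -d^2 - 10*d + 4*x^2 + 12*x - 16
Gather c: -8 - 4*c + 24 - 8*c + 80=96 - 12*c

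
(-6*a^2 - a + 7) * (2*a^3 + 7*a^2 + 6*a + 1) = -12*a^5 - 44*a^4 - 29*a^3 + 37*a^2 + 41*a + 7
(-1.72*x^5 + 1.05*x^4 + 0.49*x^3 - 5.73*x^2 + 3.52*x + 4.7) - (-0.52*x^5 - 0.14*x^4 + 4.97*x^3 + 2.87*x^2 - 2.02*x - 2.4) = -1.2*x^5 + 1.19*x^4 - 4.48*x^3 - 8.6*x^2 + 5.54*x + 7.1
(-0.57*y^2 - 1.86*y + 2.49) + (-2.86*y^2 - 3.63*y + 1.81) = -3.43*y^2 - 5.49*y + 4.3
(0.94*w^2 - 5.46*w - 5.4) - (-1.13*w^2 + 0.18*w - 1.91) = 2.07*w^2 - 5.64*w - 3.49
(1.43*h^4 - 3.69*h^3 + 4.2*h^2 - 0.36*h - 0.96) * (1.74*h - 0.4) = 2.4882*h^5 - 6.9926*h^4 + 8.784*h^3 - 2.3064*h^2 - 1.5264*h + 0.384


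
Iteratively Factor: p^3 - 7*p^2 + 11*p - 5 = (p - 1)*(p^2 - 6*p + 5) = (p - 5)*(p - 1)*(p - 1)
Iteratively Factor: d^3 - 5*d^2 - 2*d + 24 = (d + 2)*(d^2 - 7*d + 12) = (d - 4)*(d + 2)*(d - 3)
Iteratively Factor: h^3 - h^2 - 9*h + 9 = (h + 3)*(h^2 - 4*h + 3) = (h - 1)*(h + 3)*(h - 3)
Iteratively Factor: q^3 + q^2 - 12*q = (q + 4)*(q^2 - 3*q) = (q - 3)*(q + 4)*(q)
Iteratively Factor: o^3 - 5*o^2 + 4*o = (o)*(o^2 - 5*o + 4) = o*(o - 1)*(o - 4)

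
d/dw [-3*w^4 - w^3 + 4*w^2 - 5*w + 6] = -12*w^3 - 3*w^2 + 8*w - 5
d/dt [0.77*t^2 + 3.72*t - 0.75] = 1.54*t + 3.72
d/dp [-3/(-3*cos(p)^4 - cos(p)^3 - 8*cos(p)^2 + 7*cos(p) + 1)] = 3*(12*cos(p)^3 + 3*cos(p)^2 + 16*cos(p) - 7)*sin(p)/(3*cos(p)^4 + cos(p)^3 + 8*cos(p)^2 - 7*cos(p) - 1)^2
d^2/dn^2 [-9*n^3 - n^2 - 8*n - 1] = -54*n - 2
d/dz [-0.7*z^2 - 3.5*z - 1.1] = -1.4*z - 3.5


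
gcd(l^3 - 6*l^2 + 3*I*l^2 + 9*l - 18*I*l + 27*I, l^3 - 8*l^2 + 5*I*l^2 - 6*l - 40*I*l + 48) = l + 3*I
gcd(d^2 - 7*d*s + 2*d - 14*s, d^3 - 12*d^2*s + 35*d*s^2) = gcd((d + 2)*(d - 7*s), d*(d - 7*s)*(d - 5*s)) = -d + 7*s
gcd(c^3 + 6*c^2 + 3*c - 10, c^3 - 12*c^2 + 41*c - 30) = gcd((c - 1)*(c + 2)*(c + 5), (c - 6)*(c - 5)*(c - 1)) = c - 1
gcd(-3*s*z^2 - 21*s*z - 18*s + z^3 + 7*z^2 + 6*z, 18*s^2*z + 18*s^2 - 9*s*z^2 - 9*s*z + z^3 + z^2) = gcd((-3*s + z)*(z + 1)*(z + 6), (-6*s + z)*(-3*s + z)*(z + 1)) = -3*s*z - 3*s + z^2 + z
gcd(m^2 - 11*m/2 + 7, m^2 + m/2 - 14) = m - 7/2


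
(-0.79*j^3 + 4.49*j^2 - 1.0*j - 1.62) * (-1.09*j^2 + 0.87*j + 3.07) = 0.8611*j^5 - 5.5814*j^4 + 2.571*j^3 + 14.6801*j^2 - 4.4794*j - 4.9734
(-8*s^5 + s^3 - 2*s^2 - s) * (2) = -16*s^5 + 2*s^3 - 4*s^2 - 2*s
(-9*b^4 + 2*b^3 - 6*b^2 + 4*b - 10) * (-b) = 9*b^5 - 2*b^4 + 6*b^3 - 4*b^2 + 10*b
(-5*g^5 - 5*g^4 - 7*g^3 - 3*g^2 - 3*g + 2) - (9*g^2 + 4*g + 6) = -5*g^5 - 5*g^4 - 7*g^3 - 12*g^2 - 7*g - 4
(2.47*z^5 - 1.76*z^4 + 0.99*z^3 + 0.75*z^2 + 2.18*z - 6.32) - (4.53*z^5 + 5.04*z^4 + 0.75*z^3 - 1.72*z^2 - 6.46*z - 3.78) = -2.06*z^5 - 6.8*z^4 + 0.24*z^3 + 2.47*z^2 + 8.64*z - 2.54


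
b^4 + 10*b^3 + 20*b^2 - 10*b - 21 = (b - 1)*(b + 1)*(b + 3)*(b + 7)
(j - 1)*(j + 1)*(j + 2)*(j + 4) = j^4 + 6*j^3 + 7*j^2 - 6*j - 8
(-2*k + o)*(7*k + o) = -14*k^2 + 5*k*o + o^2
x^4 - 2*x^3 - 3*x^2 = x^2*(x - 3)*(x + 1)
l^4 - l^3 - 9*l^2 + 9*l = l*(l - 3)*(l - 1)*(l + 3)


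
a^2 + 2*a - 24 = (a - 4)*(a + 6)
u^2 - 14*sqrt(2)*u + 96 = (u - 8*sqrt(2))*(u - 6*sqrt(2))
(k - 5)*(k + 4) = k^2 - k - 20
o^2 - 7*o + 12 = (o - 4)*(o - 3)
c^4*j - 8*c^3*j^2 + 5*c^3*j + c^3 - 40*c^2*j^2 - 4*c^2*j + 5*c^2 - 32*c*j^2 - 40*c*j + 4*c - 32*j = (c + 1)*(c + 4)*(c - 8*j)*(c*j + 1)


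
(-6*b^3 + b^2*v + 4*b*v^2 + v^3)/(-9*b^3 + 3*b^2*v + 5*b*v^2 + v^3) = (2*b + v)/(3*b + v)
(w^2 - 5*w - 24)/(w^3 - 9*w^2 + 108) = (w - 8)/(w^2 - 12*w + 36)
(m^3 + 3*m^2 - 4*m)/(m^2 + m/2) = 2*(m^2 + 3*m - 4)/(2*m + 1)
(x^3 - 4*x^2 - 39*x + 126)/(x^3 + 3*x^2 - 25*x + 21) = (x^2 - x - 42)/(x^2 + 6*x - 7)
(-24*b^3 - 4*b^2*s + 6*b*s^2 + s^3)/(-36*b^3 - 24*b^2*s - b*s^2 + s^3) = (-12*b^2 + 4*b*s + s^2)/(-18*b^2 - 3*b*s + s^2)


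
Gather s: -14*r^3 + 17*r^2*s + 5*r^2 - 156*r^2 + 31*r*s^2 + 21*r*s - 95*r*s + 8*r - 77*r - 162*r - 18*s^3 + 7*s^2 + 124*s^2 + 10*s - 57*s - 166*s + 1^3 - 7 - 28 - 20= -14*r^3 - 151*r^2 - 231*r - 18*s^3 + s^2*(31*r + 131) + s*(17*r^2 - 74*r - 213) - 54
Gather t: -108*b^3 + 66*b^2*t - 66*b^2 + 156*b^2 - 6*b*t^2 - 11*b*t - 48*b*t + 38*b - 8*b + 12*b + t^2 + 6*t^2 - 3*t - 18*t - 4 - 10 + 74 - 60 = -108*b^3 + 90*b^2 + 42*b + t^2*(7 - 6*b) + t*(66*b^2 - 59*b - 21)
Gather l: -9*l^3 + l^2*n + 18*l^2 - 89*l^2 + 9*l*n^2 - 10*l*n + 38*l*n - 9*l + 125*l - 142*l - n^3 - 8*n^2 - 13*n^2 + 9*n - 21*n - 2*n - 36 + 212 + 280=-9*l^3 + l^2*(n - 71) + l*(9*n^2 + 28*n - 26) - n^3 - 21*n^2 - 14*n + 456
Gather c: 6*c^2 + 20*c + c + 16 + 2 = 6*c^2 + 21*c + 18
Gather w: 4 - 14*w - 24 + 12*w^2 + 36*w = 12*w^2 + 22*w - 20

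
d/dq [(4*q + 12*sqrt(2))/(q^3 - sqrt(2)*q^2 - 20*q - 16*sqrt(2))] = 8*(-q^3 - 4*sqrt(2)*q^2 + 6*q + 22*sqrt(2))/(q^6 - 2*sqrt(2)*q^5 - 38*q^4 + 8*sqrt(2)*q^3 + 464*q^2 + 640*sqrt(2)*q + 512)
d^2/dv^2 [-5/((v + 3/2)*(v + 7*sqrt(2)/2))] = 160*(-(2*v + 3)^2 - (2*v + 3)*(2*v + 7*sqrt(2)) - (2*v + 7*sqrt(2))^2)/((2*v + 3)^3*(2*v + 7*sqrt(2))^3)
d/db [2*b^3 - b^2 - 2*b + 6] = 6*b^2 - 2*b - 2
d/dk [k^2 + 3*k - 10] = 2*k + 3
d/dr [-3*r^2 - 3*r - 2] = -6*r - 3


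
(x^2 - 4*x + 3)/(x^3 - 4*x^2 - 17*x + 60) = (x - 1)/(x^2 - x - 20)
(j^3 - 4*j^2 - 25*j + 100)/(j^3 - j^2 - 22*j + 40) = (j - 5)/(j - 2)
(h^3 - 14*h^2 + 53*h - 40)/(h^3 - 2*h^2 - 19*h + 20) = (h - 8)/(h + 4)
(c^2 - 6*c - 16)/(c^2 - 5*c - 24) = (c + 2)/(c + 3)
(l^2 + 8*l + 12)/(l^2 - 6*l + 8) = (l^2 + 8*l + 12)/(l^2 - 6*l + 8)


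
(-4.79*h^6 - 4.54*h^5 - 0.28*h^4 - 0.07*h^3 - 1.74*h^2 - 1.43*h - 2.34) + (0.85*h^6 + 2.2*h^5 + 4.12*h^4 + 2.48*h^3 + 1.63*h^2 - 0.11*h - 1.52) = -3.94*h^6 - 2.34*h^5 + 3.84*h^4 + 2.41*h^3 - 0.11*h^2 - 1.54*h - 3.86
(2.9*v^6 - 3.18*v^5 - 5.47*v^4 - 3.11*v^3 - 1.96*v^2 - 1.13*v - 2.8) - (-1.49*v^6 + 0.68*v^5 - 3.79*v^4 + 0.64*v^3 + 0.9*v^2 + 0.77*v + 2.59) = 4.39*v^6 - 3.86*v^5 - 1.68*v^4 - 3.75*v^3 - 2.86*v^2 - 1.9*v - 5.39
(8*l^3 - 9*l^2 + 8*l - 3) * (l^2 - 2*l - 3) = 8*l^5 - 25*l^4 + 2*l^3 + 8*l^2 - 18*l + 9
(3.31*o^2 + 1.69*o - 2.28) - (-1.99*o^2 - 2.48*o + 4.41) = 5.3*o^2 + 4.17*o - 6.69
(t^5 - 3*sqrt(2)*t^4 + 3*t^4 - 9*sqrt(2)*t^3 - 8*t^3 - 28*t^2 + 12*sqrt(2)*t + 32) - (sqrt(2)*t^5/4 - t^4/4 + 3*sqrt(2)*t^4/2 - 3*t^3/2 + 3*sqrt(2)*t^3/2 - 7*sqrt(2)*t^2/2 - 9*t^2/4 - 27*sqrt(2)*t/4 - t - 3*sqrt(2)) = -sqrt(2)*t^5/4 + t^5 - 9*sqrt(2)*t^4/2 + 13*t^4/4 - 21*sqrt(2)*t^3/2 - 13*t^3/2 - 103*t^2/4 + 7*sqrt(2)*t^2/2 + t + 75*sqrt(2)*t/4 + 3*sqrt(2) + 32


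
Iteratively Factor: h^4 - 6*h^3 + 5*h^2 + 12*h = (h - 3)*(h^3 - 3*h^2 - 4*h) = (h - 4)*(h - 3)*(h^2 + h) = h*(h - 4)*(h - 3)*(h + 1)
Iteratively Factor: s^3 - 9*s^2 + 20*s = (s)*(s^2 - 9*s + 20) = s*(s - 4)*(s - 5)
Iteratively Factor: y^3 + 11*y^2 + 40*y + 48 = (y + 4)*(y^2 + 7*y + 12) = (y + 3)*(y + 4)*(y + 4)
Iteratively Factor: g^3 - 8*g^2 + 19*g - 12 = (g - 3)*(g^2 - 5*g + 4) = (g - 3)*(g - 1)*(g - 4)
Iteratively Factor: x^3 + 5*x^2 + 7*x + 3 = (x + 1)*(x^2 + 4*x + 3) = (x + 1)^2*(x + 3)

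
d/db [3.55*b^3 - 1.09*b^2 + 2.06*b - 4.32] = 10.65*b^2 - 2.18*b + 2.06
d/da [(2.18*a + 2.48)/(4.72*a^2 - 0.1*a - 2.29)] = (10.2896*a^2 - 0.218*a - (2.18*a + 2.48)*(9.44*a - 0.1) - 4.9922)/(-4.72*a^2 + 0.1*a + 2.29)^2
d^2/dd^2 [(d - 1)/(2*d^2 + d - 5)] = 2*((1 - 6*d)*(2*d^2 + d - 5) + (d - 1)*(4*d + 1)^2)/(2*d^2 + d - 5)^3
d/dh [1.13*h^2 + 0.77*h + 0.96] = 2.26*h + 0.77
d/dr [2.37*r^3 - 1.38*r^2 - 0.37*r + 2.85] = 7.11*r^2 - 2.76*r - 0.37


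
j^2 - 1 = (j - 1)*(j + 1)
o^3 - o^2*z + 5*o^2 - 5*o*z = o*(o + 5)*(o - z)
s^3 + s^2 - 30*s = s*(s - 5)*(s + 6)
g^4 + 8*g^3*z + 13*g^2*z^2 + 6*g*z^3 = g*(g + z)^2*(g + 6*z)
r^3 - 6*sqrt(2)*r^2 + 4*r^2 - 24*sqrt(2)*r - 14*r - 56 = (r + 4)*(r - 7*sqrt(2))*(r + sqrt(2))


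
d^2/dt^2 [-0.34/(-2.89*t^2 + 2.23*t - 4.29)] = (-5.679428*t^2 + 4.382396*t + 0.34*(5.78*t - 2.23)*(11.56*t - 4.46) - 8.430708)/(2.89*t^2 - 2.23*t + 4.29)^3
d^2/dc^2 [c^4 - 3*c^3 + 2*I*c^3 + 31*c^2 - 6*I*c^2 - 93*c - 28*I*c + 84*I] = 12*c^2 + c*(-18 + 12*I) + 62 - 12*I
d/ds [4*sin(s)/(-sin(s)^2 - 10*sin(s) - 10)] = 4*(sin(s)^2 - 10)*cos(s)/(sin(s)^2 + 10*sin(s) + 10)^2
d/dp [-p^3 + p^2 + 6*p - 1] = -3*p^2 + 2*p + 6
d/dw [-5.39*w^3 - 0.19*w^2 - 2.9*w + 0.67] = -16.17*w^2 - 0.38*w - 2.9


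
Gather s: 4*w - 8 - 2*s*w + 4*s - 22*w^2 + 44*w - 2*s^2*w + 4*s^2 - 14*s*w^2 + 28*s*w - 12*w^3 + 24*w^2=s^2*(4 - 2*w) + s*(-14*w^2 + 26*w + 4) - 12*w^3 + 2*w^2 + 48*w - 8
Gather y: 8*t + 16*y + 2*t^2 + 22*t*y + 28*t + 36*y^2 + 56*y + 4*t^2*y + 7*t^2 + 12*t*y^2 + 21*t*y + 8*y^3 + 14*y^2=9*t^2 + 36*t + 8*y^3 + y^2*(12*t + 50) + y*(4*t^2 + 43*t + 72)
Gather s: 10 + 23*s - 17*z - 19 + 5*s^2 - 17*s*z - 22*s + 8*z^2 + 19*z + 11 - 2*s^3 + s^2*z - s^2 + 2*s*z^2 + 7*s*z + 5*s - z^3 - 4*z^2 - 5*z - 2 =-2*s^3 + s^2*(z + 4) + s*(2*z^2 - 10*z + 6) - z^3 + 4*z^2 - 3*z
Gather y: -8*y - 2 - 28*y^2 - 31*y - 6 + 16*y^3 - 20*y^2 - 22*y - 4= 16*y^3 - 48*y^2 - 61*y - 12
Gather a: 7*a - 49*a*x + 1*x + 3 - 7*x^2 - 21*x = a*(7 - 49*x) - 7*x^2 - 20*x + 3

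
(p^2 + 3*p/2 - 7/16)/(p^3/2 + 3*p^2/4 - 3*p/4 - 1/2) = (16*p^2 + 24*p - 7)/(4*(2*p^3 + 3*p^2 - 3*p - 2))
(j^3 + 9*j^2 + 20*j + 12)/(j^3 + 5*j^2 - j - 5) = (j^2 + 8*j + 12)/(j^2 + 4*j - 5)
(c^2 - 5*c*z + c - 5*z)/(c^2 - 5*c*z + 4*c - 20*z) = (c + 1)/(c + 4)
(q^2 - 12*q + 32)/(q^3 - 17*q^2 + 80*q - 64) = (q - 4)/(q^2 - 9*q + 8)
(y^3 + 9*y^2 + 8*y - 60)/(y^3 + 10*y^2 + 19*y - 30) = (y - 2)/(y - 1)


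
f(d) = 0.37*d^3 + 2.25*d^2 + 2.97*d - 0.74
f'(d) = 1.11*d^2 + 4.5*d + 2.97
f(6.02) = 179.40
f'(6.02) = 70.29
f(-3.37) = 0.64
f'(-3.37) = 0.41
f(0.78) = 3.12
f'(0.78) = 7.16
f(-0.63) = -1.81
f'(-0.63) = 0.58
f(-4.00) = -0.30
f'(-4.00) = 2.73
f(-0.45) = -1.65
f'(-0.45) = 1.17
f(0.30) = 0.36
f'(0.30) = 4.42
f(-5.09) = -6.36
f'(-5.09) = 8.82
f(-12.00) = -351.74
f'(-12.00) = 108.81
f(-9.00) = -114.95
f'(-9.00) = 52.38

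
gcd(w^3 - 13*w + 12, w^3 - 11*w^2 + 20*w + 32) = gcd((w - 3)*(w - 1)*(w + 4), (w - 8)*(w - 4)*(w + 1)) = 1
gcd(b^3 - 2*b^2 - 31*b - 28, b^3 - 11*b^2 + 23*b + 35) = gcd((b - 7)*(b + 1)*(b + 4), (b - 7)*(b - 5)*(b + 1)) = b^2 - 6*b - 7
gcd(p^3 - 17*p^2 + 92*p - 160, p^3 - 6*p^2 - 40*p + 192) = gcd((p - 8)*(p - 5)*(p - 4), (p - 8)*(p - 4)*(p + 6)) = p^2 - 12*p + 32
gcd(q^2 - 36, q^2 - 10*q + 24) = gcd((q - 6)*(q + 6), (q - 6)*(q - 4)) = q - 6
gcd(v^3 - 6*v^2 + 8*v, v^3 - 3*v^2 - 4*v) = v^2 - 4*v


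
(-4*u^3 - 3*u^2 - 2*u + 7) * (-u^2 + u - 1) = 4*u^5 - u^4 + 3*u^3 - 6*u^2 + 9*u - 7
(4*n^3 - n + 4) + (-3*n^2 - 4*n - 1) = 4*n^3 - 3*n^2 - 5*n + 3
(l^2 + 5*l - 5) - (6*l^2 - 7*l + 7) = -5*l^2 + 12*l - 12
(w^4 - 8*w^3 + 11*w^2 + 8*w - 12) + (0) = w^4 - 8*w^3 + 11*w^2 + 8*w - 12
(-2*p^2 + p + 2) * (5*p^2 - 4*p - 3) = -10*p^4 + 13*p^3 + 12*p^2 - 11*p - 6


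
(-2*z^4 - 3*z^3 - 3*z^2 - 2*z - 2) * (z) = -2*z^5 - 3*z^4 - 3*z^3 - 2*z^2 - 2*z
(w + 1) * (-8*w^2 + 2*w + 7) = -8*w^3 - 6*w^2 + 9*w + 7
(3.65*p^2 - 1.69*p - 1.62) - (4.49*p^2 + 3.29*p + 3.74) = -0.84*p^2 - 4.98*p - 5.36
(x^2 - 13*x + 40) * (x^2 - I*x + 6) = x^4 - 13*x^3 - I*x^3 + 46*x^2 + 13*I*x^2 - 78*x - 40*I*x + 240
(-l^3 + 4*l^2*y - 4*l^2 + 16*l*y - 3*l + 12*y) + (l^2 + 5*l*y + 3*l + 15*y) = -l^3 + 4*l^2*y - 3*l^2 + 21*l*y + 27*y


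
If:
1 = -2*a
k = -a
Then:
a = -1/2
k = 1/2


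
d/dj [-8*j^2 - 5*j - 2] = -16*j - 5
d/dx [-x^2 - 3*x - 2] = -2*x - 3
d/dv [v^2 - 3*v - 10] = 2*v - 3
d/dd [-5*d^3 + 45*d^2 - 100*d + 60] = -15*d^2 + 90*d - 100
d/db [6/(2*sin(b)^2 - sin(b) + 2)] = 6*(1 - 4*sin(b))*cos(b)/(-sin(b) - cos(2*b) + 3)^2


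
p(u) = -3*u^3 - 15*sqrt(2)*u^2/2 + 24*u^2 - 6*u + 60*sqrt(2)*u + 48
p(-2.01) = -32.02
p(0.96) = 133.39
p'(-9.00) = -891.23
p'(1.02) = 96.81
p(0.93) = 130.50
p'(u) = -9*u^2 - 15*sqrt(2)*u + 48*u - 6 + 60*sqrt(2)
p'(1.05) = 97.06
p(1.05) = 142.09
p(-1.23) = -23.14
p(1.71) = 207.00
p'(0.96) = 96.27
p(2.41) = 273.83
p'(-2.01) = -11.35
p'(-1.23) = 32.29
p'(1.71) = 98.34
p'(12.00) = -895.71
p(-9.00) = 2610.19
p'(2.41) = 91.14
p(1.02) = 139.18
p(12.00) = -2261.12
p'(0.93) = 95.98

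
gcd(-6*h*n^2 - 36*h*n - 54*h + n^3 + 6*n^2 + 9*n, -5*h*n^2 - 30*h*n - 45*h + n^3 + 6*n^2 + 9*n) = n^2 + 6*n + 9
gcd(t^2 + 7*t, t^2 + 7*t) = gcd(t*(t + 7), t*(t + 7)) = t^2 + 7*t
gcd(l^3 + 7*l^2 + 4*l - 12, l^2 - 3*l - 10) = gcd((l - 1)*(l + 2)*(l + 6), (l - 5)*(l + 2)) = l + 2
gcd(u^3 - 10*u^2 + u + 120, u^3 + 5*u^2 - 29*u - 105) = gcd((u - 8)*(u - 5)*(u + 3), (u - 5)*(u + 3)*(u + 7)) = u^2 - 2*u - 15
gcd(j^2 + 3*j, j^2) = j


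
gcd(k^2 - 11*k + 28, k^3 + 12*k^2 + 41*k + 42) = 1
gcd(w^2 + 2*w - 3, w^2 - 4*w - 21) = w + 3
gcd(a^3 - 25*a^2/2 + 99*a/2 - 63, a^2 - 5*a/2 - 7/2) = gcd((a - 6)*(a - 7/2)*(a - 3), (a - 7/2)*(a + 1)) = a - 7/2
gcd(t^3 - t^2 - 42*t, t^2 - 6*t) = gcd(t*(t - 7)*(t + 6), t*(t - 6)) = t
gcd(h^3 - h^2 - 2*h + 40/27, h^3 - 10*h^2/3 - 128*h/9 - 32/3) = h + 4/3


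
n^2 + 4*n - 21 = (n - 3)*(n + 7)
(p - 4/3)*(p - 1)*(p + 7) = p^3 + 14*p^2/3 - 15*p + 28/3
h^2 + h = h*(h + 1)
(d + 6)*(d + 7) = d^2 + 13*d + 42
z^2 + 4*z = z*(z + 4)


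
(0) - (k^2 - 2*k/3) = -k^2 + 2*k/3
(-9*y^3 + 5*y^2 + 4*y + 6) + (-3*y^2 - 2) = -9*y^3 + 2*y^2 + 4*y + 4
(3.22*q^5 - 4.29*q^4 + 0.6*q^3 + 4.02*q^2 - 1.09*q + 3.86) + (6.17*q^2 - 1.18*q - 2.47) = 3.22*q^5 - 4.29*q^4 + 0.6*q^3 + 10.19*q^2 - 2.27*q + 1.39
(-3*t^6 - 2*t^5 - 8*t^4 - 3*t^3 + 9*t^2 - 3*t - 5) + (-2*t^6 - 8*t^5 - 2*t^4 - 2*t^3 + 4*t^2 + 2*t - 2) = -5*t^6 - 10*t^5 - 10*t^4 - 5*t^3 + 13*t^2 - t - 7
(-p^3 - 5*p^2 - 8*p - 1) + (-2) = -p^3 - 5*p^2 - 8*p - 3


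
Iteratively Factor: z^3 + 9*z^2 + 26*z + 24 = (z + 3)*(z^2 + 6*z + 8) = (z + 2)*(z + 3)*(z + 4)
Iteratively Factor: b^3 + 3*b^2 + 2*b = (b + 1)*(b^2 + 2*b) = b*(b + 1)*(b + 2)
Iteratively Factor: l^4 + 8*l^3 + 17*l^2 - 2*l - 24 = (l + 2)*(l^3 + 6*l^2 + 5*l - 12) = (l + 2)*(l + 4)*(l^2 + 2*l - 3) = (l - 1)*(l + 2)*(l + 4)*(l + 3)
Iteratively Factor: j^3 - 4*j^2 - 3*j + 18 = (j + 2)*(j^2 - 6*j + 9) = (j - 3)*(j + 2)*(j - 3)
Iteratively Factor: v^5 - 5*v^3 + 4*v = (v - 1)*(v^4 + v^3 - 4*v^2 - 4*v) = (v - 2)*(v - 1)*(v^3 + 3*v^2 + 2*v) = (v - 2)*(v - 1)*(v + 2)*(v^2 + v) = (v - 2)*(v - 1)*(v + 1)*(v + 2)*(v)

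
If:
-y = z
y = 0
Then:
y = 0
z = 0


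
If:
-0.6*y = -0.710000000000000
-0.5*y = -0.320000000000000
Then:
No Solution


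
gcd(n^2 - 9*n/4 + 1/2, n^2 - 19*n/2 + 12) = 1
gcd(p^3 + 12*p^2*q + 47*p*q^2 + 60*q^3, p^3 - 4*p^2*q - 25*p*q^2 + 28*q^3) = p + 4*q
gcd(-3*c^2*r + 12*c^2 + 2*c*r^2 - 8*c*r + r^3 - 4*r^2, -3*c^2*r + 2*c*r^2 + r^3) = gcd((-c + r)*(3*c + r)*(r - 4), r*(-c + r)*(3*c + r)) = -3*c^2 + 2*c*r + r^2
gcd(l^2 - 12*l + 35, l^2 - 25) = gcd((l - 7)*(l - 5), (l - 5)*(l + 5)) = l - 5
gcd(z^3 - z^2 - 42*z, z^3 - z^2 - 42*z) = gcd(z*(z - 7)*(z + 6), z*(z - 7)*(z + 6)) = z^3 - z^2 - 42*z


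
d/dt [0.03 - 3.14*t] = -3.14000000000000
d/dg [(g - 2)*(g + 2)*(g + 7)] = 3*g^2 + 14*g - 4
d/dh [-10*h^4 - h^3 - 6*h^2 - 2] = h*(-40*h^2 - 3*h - 12)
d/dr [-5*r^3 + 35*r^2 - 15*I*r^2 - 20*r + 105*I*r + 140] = -15*r^2 + r*(70 - 30*I) - 20 + 105*I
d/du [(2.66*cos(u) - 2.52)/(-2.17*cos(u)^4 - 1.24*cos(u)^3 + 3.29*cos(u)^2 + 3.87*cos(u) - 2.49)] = (-17.3166*cos(u)^4 + 15.2768*cos(u)^3 + 18.1258*cos(u)^2 - 16.5816*cos(u) - 3.129)*sin(u)/(4.7089*cos(u)^8 + 5.3816*cos(u)^7 - 12.741*cos(u)^6 - 24.955*cos(u)^5 + 12.0331*cos(u)^4 + 31.6398*cos(u)^3 - 1.4073*cos(u)^2 - 19.2726*cos(u) + 6.2001)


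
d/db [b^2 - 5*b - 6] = 2*b - 5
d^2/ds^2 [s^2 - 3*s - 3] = 2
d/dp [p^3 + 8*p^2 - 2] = p*(3*p + 16)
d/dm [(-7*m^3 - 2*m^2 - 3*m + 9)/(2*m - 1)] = (-28*m^3 + 17*m^2 + 4*m - 15)/(4*m^2 - 4*m + 1)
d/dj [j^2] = 2*j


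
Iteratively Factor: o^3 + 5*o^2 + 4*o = (o + 4)*(o^2 + o) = o*(o + 4)*(o + 1)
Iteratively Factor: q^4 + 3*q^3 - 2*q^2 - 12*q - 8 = (q + 2)*(q^3 + q^2 - 4*q - 4) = (q + 1)*(q + 2)*(q^2 - 4) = (q - 2)*(q + 1)*(q + 2)*(q + 2)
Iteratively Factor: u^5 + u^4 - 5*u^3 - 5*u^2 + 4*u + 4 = (u - 2)*(u^4 + 3*u^3 + u^2 - 3*u - 2) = (u - 2)*(u + 1)*(u^3 + 2*u^2 - u - 2) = (u - 2)*(u - 1)*(u + 1)*(u^2 + 3*u + 2) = (u - 2)*(u - 1)*(u + 1)^2*(u + 2)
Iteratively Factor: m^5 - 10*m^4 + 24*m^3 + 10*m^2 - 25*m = (m)*(m^4 - 10*m^3 + 24*m^2 + 10*m - 25) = m*(m - 5)*(m^3 - 5*m^2 - m + 5) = m*(m - 5)*(m - 1)*(m^2 - 4*m - 5) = m*(m - 5)^2*(m - 1)*(m + 1)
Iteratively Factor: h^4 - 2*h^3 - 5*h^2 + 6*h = (h - 1)*(h^3 - h^2 - 6*h) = (h - 3)*(h - 1)*(h^2 + 2*h) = h*(h - 3)*(h - 1)*(h + 2)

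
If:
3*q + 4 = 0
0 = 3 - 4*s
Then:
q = -4/3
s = 3/4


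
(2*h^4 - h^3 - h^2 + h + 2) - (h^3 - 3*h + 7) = 2*h^4 - 2*h^3 - h^2 + 4*h - 5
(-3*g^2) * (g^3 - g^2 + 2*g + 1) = -3*g^5 + 3*g^4 - 6*g^3 - 3*g^2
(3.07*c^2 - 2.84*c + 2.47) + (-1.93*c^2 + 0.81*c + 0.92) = 1.14*c^2 - 2.03*c + 3.39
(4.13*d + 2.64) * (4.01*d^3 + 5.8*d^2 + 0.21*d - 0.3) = 16.5613*d^4 + 34.5404*d^3 + 16.1793*d^2 - 0.6846*d - 0.792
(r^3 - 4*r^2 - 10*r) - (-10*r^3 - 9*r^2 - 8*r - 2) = 11*r^3 + 5*r^2 - 2*r + 2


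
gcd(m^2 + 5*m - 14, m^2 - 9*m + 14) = m - 2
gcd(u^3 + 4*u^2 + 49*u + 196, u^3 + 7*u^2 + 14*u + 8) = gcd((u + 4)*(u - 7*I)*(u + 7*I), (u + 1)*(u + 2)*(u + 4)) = u + 4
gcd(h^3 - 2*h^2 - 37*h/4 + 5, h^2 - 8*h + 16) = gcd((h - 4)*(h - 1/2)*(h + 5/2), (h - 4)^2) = h - 4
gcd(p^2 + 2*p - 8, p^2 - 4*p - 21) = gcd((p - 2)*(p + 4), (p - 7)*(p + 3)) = 1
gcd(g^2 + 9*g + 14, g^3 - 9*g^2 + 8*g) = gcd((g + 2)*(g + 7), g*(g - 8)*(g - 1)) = 1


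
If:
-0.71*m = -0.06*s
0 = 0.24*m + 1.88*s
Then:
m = 0.00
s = 0.00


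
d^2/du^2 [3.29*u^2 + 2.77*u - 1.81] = 6.58000000000000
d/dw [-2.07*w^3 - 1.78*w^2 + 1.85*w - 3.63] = -6.21*w^2 - 3.56*w + 1.85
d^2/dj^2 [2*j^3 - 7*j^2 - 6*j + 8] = 12*j - 14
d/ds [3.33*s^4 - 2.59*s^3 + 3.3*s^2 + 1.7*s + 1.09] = 13.32*s^3 - 7.77*s^2 + 6.6*s + 1.7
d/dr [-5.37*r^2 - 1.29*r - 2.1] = -10.74*r - 1.29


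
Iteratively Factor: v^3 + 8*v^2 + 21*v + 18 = (v + 3)*(v^2 + 5*v + 6) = (v + 3)^2*(v + 2)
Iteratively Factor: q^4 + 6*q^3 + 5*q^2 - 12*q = (q + 4)*(q^3 + 2*q^2 - 3*q) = q*(q + 4)*(q^2 + 2*q - 3) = q*(q + 3)*(q + 4)*(q - 1)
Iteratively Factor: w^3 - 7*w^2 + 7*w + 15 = (w - 3)*(w^2 - 4*w - 5) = (w - 5)*(w - 3)*(w + 1)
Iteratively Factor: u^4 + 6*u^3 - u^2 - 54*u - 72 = (u + 3)*(u^3 + 3*u^2 - 10*u - 24) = (u + 3)*(u + 4)*(u^2 - u - 6) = (u + 2)*(u + 3)*(u + 4)*(u - 3)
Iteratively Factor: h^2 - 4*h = (h - 4)*(h)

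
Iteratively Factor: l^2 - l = (l - 1)*(l)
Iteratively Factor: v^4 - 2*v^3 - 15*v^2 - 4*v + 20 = (v - 1)*(v^3 - v^2 - 16*v - 20) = (v - 1)*(v + 2)*(v^2 - 3*v - 10) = (v - 5)*(v - 1)*(v + 2)*(v + 2)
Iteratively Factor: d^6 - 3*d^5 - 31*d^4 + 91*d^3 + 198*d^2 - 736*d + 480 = (d - 3)*(d^5 - 31*d^3 - 2*d^2 + 192*d - 160) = (d - 3)*(d + 4)*(d^4 - 4*d^3 - 15*d^2 + 58*d - 40) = (d - 3)*(d - 1)*(d + 4)*(d^3 - 3*d^2 - 18*d + 40) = (d - 3)*(d - 1)*(d + 4)^2*(d^2 - 7*d + 10) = (d - 3)*(d - 2)*(d - 1)*(d + 4)^2*(d - 5)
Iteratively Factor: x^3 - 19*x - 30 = (x + 2)*(x^2 - 2*x - 15) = (x - 5)*(x + 2)*(x + 3)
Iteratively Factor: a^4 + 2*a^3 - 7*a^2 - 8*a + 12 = (a + 2)*(a^3 - 7*a + 6) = (a - 2)*(a + 2)*(a^2 + 2*a - 3) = (a - 2)*(a - 1)*(a + 2)*(a + 3)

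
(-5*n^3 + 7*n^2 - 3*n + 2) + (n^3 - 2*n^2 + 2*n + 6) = -4*n^3 + 5*n^2 - n + 8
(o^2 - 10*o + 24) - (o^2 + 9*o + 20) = 4 - 19*o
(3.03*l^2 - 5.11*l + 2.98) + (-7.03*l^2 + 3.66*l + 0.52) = -4.0*l^2 - 1.45*l + 3.5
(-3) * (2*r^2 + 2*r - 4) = -6*r^2 - 6*r + 12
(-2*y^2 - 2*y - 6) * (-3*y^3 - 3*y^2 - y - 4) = 6*y^5 + 12*y^4 + 26*y^3 + 28*y^2 + 14*y + 24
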